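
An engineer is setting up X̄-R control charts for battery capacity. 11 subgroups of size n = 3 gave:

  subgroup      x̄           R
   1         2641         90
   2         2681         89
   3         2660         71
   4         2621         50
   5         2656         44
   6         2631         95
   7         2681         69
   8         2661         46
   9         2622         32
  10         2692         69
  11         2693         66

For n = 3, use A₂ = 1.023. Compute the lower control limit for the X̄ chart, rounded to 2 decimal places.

X̄̄ = (2641 + 2681 + 2660 + 2621 + 2656 + 2631 + 2681 + 2661 + 2622 + 2692 + 2693) / 11 = 29239.0000 / 11 = 2658.0909
R̄ = (90 + 89 + 71 + 50 + 44 + 95 + 69 + 46 + 32 + 69 + 66) / 11 = 721.0000 / 11 = 65.5455
LCL = X̄̄ − A₂·R̄ = 2658.0909 − 1.023 × 65.5455 = 2591.0379

2591.04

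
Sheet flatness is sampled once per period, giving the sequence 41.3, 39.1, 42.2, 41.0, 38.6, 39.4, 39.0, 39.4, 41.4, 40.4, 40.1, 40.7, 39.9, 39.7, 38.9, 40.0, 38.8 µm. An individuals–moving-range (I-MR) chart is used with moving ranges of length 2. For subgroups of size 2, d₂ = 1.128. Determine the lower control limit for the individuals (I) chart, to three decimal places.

36.919

X̄ = (41.3 + 39.1 + 42.2 + 41.0 + 38.6 + 39.4 + 39.0 + 39.4 + 41.4 + 40.4 + 40.1 + 40.7 + 39.9 + 39.7 + 38.9 + 40.0 + 38.8) / 17 = 39.9941
Moving ranges: 2.2, 3.1, 1.2, 2.4, 0.8, 0.4, 0.4, 2.0, 1.0, 0.3, 0.6, 0.8, 0.2, 0.8, 1.1, 1.2; M̄R̄ = 18.5000 / 16 = 1.1562
LCL = X̄ − 3·M̄R̄/d₂ = 39.9941 − 3 × 1.1562 / 1.128 = 36.9190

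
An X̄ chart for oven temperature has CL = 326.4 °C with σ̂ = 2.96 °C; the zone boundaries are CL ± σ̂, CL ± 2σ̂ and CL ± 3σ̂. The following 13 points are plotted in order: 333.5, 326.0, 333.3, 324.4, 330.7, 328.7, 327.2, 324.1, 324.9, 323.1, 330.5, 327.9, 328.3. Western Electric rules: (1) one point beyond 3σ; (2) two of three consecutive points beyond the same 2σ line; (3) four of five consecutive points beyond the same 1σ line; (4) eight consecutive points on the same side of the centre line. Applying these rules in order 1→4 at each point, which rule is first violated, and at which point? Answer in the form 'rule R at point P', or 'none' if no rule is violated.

Zone of each point (C = within 1σ̂, B = 1σ̂–2σ̂, A = 2σ̂–3σ̂, * = beyond 3σ̂; sign = side of CL): 1:+A, 2:-C, 3:+A, 4:-C, 5:+B, 6:+C, 7:+C, 8:-C, 9:-C, 10:-B, 11:+B, 12:+C, 13:+C
Rule 2 (two of three consecutive points beyond the same 2σ limit) is satisfied at point 3.

rule 2 at point 3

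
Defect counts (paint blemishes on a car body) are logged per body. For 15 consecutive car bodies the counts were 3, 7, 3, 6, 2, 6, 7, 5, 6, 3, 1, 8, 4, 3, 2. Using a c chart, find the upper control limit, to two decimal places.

c̄ = (3 + 7 + 3 + 6 + 2 + 6 + 7 + 5 + 6 + 3 + 1 + 8 + 4 + 3 + 2) / 15 = 66 / 15 = 4.4000
UCL = c̄ + 3√c̄ = 4.4000 + 3 × √4.4000 = 4.4000 + 3 × 2.0976 = 10.6929

10.69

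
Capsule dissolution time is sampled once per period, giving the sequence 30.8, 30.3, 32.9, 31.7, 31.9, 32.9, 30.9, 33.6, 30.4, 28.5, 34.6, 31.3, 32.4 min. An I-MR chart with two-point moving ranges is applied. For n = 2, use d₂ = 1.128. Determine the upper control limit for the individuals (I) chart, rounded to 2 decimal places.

37.43

X̄ = (30.8 + 30.3 + 32.9 + 31.7 + 31.9 + 32.9 + 30.9 + 33.6 + 30.4 + 28.5 + 34.6 + 31.3 + 32.4) / 13 = 31.7077
Moving ranges: 0.5, 2.6, 1.2, 0.2, 1.0, 2.0, 2.7, 3.2, 1.9, 6.1, 3.3, 1.1; M̄R̄ = 25.8000 / 12 = 2.1500
UCL = X̄ + 3·M̄R̄/d₂ = 31.7077 + 3 × 2.1500 / 1.128 = 37.4258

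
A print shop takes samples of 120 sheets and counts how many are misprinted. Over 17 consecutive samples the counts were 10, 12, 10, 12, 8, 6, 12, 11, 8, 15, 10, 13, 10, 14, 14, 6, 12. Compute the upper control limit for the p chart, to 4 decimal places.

p̄ = Σdᵢ / (k·n) = 183 / (17 × 120) = 0.08971
UCL = p̄ + 3·√(p̄(1−p̄)/n) = 0.08971 + 3 × √(0.08971×0.91029/120) = 0.08971 + 3 × 0.02609 = 0.16796

0.1680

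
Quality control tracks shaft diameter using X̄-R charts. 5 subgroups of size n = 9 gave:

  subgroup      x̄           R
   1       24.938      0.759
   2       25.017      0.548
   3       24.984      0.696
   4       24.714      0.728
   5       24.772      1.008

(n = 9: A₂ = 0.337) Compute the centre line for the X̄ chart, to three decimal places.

24.885

X̄̄ = (24.938 + 25.017 + 24.984 + 24.714 + 24.772) / 5 = 124.4250 / 5 = 24.8850
CL = X̄̄ = 24.8850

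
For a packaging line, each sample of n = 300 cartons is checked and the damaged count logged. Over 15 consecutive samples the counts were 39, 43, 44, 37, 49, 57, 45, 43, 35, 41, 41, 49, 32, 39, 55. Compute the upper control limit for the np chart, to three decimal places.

p̄ = Σdᵢ / (k·n) = 649 / (15 × 300) = 0.14422
UCL = np̄ + 3·√(np̄(1−p̄)) = 43.2667 + 3 × √(43.2667×0.85578) = 43.2667 + 3 × 6.0850 = 61.5215

61.522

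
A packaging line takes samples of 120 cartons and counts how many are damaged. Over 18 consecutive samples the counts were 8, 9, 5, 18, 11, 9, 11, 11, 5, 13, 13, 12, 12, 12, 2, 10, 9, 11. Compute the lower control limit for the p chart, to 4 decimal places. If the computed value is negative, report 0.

0.0079

p̄ = Σdᵢ / (k·n) = 181 / (18 × 120) = 0.08380
LCL = p̄ − 3·√(p̄(1−p̄)/n) = 0.08380 − 3 × 0.02529 = 0.00791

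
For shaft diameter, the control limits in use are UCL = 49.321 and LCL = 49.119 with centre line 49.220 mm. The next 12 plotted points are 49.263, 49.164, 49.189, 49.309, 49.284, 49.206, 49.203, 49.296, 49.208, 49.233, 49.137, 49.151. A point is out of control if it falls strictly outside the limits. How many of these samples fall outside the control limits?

0

All 12 points lie within [49.119, 49.321].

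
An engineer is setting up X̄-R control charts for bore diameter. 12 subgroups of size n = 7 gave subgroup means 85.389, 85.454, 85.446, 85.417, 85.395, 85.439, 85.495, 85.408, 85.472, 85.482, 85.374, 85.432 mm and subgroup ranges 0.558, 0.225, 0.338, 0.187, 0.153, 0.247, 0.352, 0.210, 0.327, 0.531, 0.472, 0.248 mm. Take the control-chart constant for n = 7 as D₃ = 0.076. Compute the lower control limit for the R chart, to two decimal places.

R̄ = (0.558 + 0.225 + 0.338 + 0.187 + 0.153 + 0.247 + 0.352 + 0.210 + 0.327 + 0.531 + 0.472 + 0.248) / 12 = 3.8480 / 12 = 0.3207
LCL_R = D₃·R̄ = 0.076 × 0.3207 = 0.0244

0.02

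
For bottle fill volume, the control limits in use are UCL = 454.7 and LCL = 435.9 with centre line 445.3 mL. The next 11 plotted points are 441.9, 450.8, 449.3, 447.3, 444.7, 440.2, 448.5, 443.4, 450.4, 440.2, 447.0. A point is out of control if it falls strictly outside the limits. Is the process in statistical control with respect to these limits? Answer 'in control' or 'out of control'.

All 11 points lie within [435.9, 454.7].

in control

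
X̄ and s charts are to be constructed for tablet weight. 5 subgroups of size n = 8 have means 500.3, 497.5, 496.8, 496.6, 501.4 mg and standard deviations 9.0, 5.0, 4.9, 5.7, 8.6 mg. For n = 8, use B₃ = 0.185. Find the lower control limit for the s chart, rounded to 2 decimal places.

s̄ = (9.0 + 5.0 + 4.9 + 5.7 + 8.6) / 5 = 6.6400
LCL_s = B₃·s̄ = 0.185 × 6.6400 = 1.2284

1.23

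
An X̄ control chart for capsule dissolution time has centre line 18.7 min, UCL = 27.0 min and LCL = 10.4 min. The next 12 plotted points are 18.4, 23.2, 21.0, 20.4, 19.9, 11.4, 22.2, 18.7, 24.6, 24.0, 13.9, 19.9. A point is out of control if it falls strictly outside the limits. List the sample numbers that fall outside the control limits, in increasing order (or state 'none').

All 12 points lie within [10.4, 27.0].

none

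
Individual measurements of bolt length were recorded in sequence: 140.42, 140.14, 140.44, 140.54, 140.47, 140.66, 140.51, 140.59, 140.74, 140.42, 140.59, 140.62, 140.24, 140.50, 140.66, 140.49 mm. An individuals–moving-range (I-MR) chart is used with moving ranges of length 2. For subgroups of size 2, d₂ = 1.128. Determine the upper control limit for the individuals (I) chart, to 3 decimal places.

141.000

X̄ = (140.42 + 140.14 + 140.44 + 140.54 + 140.47 + 140.66 + 140.51 + 140.59 + 140.74 + 140.42 + 140.59 + 140.62 + 140.24 + 140.50 + 140.66 + 140.49) / 16 = 140.5019
Moving ranges: 0.28, 0.30, 0.10, 0.07, 0.19, 0.15, 0.08, 0.15, 0.32, 0.17, 0.03, 0.38, 0.26, 0.16, 0.17; M̄R̄ = 2.8100 / 15 = 0.1873
UCL = X̄ + 3·M̄R̄/d₂ = 140.5019 + 3 × 0.1873 / 1.128 = 141.0001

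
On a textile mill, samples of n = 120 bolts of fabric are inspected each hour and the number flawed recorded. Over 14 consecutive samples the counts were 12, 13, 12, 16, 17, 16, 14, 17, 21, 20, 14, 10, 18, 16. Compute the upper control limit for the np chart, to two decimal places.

p̄ = Σdᵢ / (k·n) = 216 / (14 × 120) = 0.12857
UCL = np̄ + 3·√(np̄(1−p̄)) = 15.4286 + 3 × √(15.4286×0.87143) = 15.4286 + 3 × 3.6667 = 26.4288

26.43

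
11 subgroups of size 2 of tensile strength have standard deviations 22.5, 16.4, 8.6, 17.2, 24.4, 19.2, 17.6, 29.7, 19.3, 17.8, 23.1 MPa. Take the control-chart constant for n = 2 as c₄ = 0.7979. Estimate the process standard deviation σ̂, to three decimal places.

24.587

s̄ = (22.5 + 16.4 + 8.6 + 17.2 + 24.4 + 19.2 + 17.6 + 29.7 + 19.3 + 17.8 + 23.1) / 11 = 19.6182
σ̂ = s̄ / c₄ = 19.6182 / 0.7979 = 24.5873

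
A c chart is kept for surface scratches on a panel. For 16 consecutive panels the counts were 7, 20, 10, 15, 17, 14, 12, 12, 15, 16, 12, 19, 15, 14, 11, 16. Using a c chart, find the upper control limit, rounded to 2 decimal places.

c̄ = (7 + 20 + 10 + 15 + 17 + 14 + 12 + 12 + 15 + 16 + 12 + 19 + 15 + 14 + 11 + 16) / 16 = 225 / 16 = 14.0625
UCL = c̄ + 3√c̄ = 14.0625 + 3 × √14.0625 = 14.0625 + 3 × 3.7500 = 25.3125

25.31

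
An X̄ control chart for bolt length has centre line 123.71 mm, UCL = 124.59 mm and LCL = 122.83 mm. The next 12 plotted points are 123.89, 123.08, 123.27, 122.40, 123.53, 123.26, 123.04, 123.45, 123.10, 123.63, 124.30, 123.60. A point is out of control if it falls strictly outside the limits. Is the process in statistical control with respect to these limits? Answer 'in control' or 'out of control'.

out of control

Compare each point to [122.83, 124.59]: sample 4 = 122.40 < LCL.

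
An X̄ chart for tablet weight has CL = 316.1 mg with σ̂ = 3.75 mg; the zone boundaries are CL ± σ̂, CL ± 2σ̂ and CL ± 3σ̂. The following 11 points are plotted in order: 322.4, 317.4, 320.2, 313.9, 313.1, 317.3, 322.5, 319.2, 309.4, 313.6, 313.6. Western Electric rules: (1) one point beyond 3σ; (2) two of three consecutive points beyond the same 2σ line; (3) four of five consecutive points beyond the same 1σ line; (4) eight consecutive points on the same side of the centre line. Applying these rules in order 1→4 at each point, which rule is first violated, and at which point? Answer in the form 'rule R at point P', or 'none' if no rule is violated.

Zone of each point (C = within 1σ̂, B = 1σ̂–2σ̂, A = 2σ̂–3σ̂, * = beyond 3σ̂; sign = side of CL): 1:+B, 2:+C, 3:+B, 4:-C, 5:-C, 6:+C, 7:+B, 8:+C, 9:-B, 10:-C, 11:-C
No rule fires across all 11 points.

none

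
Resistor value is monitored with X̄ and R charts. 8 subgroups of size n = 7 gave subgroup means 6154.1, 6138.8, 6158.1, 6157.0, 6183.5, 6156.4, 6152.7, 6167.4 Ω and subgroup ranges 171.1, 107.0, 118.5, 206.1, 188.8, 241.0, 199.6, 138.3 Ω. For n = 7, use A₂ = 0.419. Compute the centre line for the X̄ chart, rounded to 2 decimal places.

X̄̄ = (6154.1 + 6138.8 + 6158.1 + 6157.0 + 6183.5 + 6156.4 + 6152.7 + 6167.4) / 8 = 49268.0000 / 8 = 6158.5000
CL = X̄̄ = 6158.5000

6158.50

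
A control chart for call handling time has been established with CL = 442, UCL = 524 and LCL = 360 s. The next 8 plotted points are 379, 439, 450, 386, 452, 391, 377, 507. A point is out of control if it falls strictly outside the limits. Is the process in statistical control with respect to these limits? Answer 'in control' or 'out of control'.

in control

All 8 points lie within [360, 524].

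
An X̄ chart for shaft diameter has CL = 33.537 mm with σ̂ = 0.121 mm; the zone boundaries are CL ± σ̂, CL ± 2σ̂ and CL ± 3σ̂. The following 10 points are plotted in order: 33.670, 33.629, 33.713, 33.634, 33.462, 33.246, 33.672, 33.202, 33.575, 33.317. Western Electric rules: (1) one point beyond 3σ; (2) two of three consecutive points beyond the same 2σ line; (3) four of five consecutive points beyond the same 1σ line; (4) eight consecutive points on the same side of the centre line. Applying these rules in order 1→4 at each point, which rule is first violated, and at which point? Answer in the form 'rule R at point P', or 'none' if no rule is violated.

rule 2 at point 8

Zone of each point (C = within 1σ̂, B = 1σ̂–2σ̂, A = 2σ̂–3σ̂, * = beyond 3σ̂; sign = side of CL): 1:+B, 2:+C, 3:+B, 4:+C, 5:-C, 6:-A, 7:+B, 8:-A, 9:+C, 10:-B
Rule 2 (two of three consecutive points beyond the same 2σ limit) is satisfied at point 8.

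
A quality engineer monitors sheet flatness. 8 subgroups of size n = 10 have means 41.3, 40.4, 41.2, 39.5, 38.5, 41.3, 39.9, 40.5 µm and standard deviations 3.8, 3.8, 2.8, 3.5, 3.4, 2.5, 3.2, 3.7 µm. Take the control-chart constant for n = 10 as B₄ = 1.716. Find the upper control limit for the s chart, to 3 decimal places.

s̄ = (3.8 + 3.8 + 2.8 + 3.5 + 3.4 + 2.5 + 3.2 + 3.7) / 8 = 3.3375
UCL_s = B₄·s̄ = 1.716 × 3.3375 = 5.7271

5.727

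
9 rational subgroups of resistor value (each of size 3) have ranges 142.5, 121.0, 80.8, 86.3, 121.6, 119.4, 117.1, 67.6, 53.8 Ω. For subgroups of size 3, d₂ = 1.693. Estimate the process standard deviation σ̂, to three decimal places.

R̄ = (142.5 + 121.0 + 80.8 + 86.3 + 121.6 + 119.4 + 117.1 + 67.6 + 53.8) / 9 = 101.1222
σ̂ = R̄ / d₂ = 101.1222 / 1.693 = 59.7296

59.730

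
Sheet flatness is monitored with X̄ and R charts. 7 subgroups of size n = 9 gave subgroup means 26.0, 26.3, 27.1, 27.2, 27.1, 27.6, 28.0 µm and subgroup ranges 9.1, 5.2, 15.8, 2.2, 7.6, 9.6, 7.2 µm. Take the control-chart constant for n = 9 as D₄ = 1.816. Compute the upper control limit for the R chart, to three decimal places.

R̄ = (9.1 + 5.2 + 15.8 + 2.2 + 7.6 + 9.6 + 7.2) / 7 = 56.7000 / 7 = 8.1000
UCL_R = D₄·R̄ = 1.816 × 8.1000 = 14.7096

14.710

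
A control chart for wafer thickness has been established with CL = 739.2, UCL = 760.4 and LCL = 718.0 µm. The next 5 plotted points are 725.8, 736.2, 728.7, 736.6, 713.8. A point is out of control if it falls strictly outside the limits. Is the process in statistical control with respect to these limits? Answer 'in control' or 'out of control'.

out of control

Compare each point to [718.0, 760.4]: sample 5 = 713.8 < LCL.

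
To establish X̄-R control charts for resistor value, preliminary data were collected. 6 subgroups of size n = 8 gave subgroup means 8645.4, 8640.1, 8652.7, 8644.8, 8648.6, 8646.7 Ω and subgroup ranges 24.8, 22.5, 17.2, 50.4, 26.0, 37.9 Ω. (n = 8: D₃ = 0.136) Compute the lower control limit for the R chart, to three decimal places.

R̄ = (24.8 + 22.5 + 17.2 + 50.4 + 26.0 + 37.9) / 6 = 178.8000 / 6 = 29.8000
LCL_R = D₃·R̄ = 0.136 × 29.8000 = 4.0528

4.053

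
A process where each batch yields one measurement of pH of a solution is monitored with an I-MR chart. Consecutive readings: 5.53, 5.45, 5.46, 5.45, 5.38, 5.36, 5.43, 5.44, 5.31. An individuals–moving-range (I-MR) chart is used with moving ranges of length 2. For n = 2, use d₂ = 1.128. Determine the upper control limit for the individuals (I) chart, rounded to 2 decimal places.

X̄ = (5.53 + 5.45 + 5.46 + 5.45 + 5.38 + 5.36 + 5.43 + 5.44 + 5.31) / 9 = 5.4233
Moving ranges: 0.08, 0.01, 0.01, 0.07, 0.02, 0.07, 0.01, 0.13; M̄R̄ = 0.4000 / 8 = 0.0500
UCL = X̄ + 3·M̄R̄/d₂ = 5.4233 + 3 × 0.0500 / 1.128 = 5.5563

5.56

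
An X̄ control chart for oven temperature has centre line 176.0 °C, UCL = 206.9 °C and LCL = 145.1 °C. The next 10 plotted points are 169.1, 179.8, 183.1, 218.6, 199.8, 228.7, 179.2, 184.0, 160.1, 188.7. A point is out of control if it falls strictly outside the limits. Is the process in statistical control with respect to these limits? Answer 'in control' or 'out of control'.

Compare each point to [145.1, 206.9]: sample 4 = 218.6 > UCL; sample 6 = 228.7 > UCL.

out of control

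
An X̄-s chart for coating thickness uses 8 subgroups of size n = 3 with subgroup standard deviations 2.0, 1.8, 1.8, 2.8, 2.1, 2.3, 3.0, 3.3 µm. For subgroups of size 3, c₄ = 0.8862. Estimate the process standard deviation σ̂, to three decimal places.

2.694

s̄ = (2.0 + 1.8 + 1.8 + 2.8 + 2.1 + 2.3 + 3.0 + 3.3) / 8 = 2.3875
σ̂ = s̄ / c₄ = 2.3875 / 0.8862 = 2.6941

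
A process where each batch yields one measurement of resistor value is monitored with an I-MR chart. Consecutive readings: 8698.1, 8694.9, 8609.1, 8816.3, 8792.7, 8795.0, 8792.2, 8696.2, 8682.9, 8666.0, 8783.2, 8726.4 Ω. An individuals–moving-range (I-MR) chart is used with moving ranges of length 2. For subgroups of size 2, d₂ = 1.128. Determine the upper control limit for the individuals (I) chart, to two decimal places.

X̄ = (8698.1 + 8694.9 + 8609.1 + 8816.3 + 8792.7 + 8795.0 + 8792.2 + 8696.2 + 8682.9 + 8666.0 + 8783.2 + 8726.4) / 12 = 8729.4167
Moving ranges: 3.2, 85.8, 207.2, 23.6, 2.3, 2.8, 96.0, 13.3, 16.9, 117.2, 56.8; M̄R̄ = 625.1000 / 11 = 56.8273
UCL = X̄ + 3·M̄R̄/d₂ = 8729.4167 + 3 × 56.8273 / 1.128 = 8880.5530

8880.55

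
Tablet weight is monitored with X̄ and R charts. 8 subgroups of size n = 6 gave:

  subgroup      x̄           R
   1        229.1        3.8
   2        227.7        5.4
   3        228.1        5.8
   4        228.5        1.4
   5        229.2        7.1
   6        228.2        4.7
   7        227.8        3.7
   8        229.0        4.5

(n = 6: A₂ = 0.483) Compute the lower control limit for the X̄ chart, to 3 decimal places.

226.252

X̄̄ = (229.1 + 227.7 + 228.1 + 228.5 + 229.2 + 228.2 + 227.8 + 229.0) / 8 = 1827.6000 / 8 = 228.4500
R̄ = (3.8 + 5.4 + 5.8 + 1.4 + 7.1 + 4.7 + 3.7 + 4.5) / 8 = 36.4000 / 8 = 4.5500
LCL = X̄̄ − A₂·R̄ = 228.4500 − 0.483 × 4.5500 = 226.2523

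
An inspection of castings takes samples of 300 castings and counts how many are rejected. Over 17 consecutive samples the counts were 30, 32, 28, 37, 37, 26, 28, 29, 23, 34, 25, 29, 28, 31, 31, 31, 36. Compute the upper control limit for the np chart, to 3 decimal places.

45.950

p̄ = Σdᵢ / (k·n) = 515 / (17 × 300) = 0.10098
UCL = np̄ + 3·√(np̄(1−p̄)) = 30.2941 + 3 × √(30.2941×0.89902) = 30.2941 + 3 × 5.2187 = 45.9503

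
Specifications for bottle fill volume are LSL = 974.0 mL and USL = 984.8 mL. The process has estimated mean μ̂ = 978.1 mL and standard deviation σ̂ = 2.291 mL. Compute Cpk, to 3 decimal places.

0.597

Cpu = (USL − μ̂) / (3σ̂) = (984.8 − 978.1) / (3 × 2.291) = 0.9748; Cpl = (μ̂ − LSL) / (3σ̂) = (978.1 − 974.0) / (3 × 2.291) = 0.5965; Cpk = min(Cpu, Cpl) = 0.5965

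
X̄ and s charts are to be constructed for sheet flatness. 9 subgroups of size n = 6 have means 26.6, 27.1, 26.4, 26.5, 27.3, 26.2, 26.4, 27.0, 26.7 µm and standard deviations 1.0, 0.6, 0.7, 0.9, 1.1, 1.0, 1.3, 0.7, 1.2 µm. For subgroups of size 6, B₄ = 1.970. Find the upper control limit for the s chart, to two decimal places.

1.86

s̄ = (1.0 + 0.6 + 0.7 + 0.9 + 1.1 + 1.0 + 1.3 + 0.7 + 1.2) / 9 = 0.9444
UCL_s = B₄·s̄ = 1.970 × 0.9444 = 1.8606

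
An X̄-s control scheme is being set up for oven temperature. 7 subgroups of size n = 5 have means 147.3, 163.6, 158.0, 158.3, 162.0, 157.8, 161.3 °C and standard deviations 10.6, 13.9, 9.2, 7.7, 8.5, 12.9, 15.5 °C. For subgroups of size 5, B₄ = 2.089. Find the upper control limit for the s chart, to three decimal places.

23.367

s̄ = (10.6 + 13.9 + 9.2 + 7.7 + 8.5 + 12.9 + 15.5) / 7 = 11.1857
UCL_s = B₄·s̄ = 2.089 × 11.1857 = 23.3670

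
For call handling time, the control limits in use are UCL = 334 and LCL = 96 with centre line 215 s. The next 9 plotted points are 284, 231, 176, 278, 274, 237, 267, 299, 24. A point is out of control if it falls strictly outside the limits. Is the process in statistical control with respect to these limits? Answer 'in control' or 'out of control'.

Compare each point to [96, 334]: sample 9 = 24 < LCL.

out of control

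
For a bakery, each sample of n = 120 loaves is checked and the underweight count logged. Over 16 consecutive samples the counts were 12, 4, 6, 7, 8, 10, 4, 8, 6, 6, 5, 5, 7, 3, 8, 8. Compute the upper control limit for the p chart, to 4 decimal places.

p̄ = Σdᵢ / (k·n) = 107 / (16 × 120) = 0.05573
UCL = p̄ + 3·√(p̄(1−p̄)/n) = 0.05573 + 3 × √(0.05573×0.94427/120) = 0.05573 + 3 × 0.02094 = 0.11855

0.1186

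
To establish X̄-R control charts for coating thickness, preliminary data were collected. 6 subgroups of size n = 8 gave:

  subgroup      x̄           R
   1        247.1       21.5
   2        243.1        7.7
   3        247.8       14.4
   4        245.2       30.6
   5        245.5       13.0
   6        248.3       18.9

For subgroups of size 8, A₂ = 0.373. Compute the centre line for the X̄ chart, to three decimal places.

X̄̄ = (247.1 + 243.1 + 247.8 + 245.2 + 245.5 + 248.3) / 6 = 1477.0000 / 6 = 246.1667
CL = X̄̄ = 246.1667

246.167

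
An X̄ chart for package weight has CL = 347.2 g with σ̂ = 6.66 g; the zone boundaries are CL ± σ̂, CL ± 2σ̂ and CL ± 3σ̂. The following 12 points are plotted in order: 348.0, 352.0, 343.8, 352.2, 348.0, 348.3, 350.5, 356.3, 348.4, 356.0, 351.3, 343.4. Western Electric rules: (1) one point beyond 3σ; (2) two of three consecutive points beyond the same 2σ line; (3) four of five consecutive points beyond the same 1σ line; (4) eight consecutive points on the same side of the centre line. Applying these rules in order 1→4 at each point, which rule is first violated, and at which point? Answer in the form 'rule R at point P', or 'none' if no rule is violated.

rule 4 at point 11

Zone of each point (C = within 1σ̂, B = 1σ̂–2σ̂, A = 2σ̂–3σ̂, * = beyond 3σ̂; sign = side of CL): 1:+C, 2:+C, 3:-C, 4:+C, 5:+C, 6:+C, 7:+C, 8:+B, 9:+C, 10:+B, 11:+C, 12:-C
Rule 4 (eight consecutive points on the same side of the centre line) is satisfied at point 11.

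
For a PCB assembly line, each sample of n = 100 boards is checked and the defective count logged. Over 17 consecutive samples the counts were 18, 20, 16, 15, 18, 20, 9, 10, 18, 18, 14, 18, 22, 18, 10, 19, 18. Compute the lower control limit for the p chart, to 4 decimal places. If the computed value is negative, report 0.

p̄ = Σdᵢ / (k·n) = 281 / (17 × 100) = 0.16529
LCL = p̄ − 3·√(p̄(1−p̄)/n) = 0.16529 − 3 × 0.03714 = 0.05386

0.0539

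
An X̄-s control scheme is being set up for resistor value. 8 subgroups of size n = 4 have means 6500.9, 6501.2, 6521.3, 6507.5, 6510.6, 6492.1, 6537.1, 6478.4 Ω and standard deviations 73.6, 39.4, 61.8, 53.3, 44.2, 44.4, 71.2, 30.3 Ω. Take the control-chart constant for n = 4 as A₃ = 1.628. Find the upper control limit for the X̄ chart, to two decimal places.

X̄̄ = (6500.9 + 6501.2 + 6521.3 + 6507.5 + 6510.6 + 6492.1 + 6537.1 + 6478.4) / 8 = 6506.1375
s̄ = (73.6 + 39.4 + 61.8 + 53.3 + 44.2 + 44.4 + 71.2 + 30.3) / 8 = 52.2750
UCL = X̄̄ + A₃·s̄ = 6506.1375 + 1.628 × 52.2750 = 6591.2412

6591.24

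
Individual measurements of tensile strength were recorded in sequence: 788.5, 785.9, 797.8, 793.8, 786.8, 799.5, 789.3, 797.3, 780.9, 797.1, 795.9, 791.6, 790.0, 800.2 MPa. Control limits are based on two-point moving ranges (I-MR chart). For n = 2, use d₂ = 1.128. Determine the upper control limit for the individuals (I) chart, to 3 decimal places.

814.219

X̄ = (788.5 + 785.9 + 797.8 + 793.8 + 786.8 + 799.5 + 789.3 + 797.3 + 780.9 + 797.1 + 795.9 + 791.6 + 790.0 + 800.2) / 14 = 792.4714
Moving ranges: 2.6, 11.9, 4.0, 7.0, 12.7, 10.2, 8.0, 16.4, 16.2, 1.2, 4.3, 1.6, 10.2; M̄R̄ = 106.3000 / 13 = 8.1769
UCL = X̄ + 3·M̄R̄/d₂ = 792.4714 + 3 × 8.1769 / 1.128 = 814.2186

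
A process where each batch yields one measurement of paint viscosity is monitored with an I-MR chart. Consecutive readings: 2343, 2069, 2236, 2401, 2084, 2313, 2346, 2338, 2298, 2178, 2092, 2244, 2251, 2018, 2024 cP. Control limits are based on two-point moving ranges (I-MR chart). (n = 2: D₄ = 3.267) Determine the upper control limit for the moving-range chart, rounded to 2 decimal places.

Moving ranges: 274, 167, 165, 317, 229, 33, 8, 40, 120, 86, 152, 7, 233, 6; M̄R̄ = 1837.0000 / 14 = 131.2143
UCL_MR = D₄·M̄R̄ = 3.267 × 131.2143 = 428.6771

428.68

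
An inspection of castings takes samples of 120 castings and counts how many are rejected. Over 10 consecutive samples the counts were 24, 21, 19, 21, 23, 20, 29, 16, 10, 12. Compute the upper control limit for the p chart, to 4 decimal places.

p̄ = Σdᵢ / (k·n) = 195 / (10 × 120) = 0.16250
UCL = p̄ + 3·√(p̄(1−p̄)/n) = 0.16250 + 3 × √(0.16250×0.83750/120) = 0.16250 + 3 × 0.03368 = 0.26353

0.2635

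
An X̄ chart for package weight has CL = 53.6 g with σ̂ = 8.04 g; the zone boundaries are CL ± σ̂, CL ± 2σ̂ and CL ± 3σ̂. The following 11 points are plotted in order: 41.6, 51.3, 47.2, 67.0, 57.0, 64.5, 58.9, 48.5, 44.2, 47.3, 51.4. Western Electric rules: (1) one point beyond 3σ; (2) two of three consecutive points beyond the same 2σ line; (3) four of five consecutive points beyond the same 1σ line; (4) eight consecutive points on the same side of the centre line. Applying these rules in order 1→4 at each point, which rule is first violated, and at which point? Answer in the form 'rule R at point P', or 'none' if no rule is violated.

none

Zone of each point (C = within 1σ̂, B = 1σ̂–2σ̂, A = 2σ̂–3σ̂, * = beyond 3σ̂; sign = side of CL): 1:-B, 2:-C, 3:-C, 4:+B, 5:+C, 6:+B, 7:+C, 8:-C, 9:-B, 10:-C, 11:-C
No rule fires across all 11 points.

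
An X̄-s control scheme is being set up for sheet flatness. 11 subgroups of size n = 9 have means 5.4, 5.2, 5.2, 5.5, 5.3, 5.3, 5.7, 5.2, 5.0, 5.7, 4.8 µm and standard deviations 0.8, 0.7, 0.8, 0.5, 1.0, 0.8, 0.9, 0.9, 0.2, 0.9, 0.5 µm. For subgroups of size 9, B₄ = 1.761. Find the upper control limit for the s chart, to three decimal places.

s̄ = (0.8 + 0.7 + 0.8 + 0.5 + 1.0 + 0.8 + 0.9 + 0.9 + 0.2 + 0.9 + 0.5) / 11 = 0.7273
UCL_s = B₄·s̄ = 1.761 × 0.7273 = 1.2807

1.281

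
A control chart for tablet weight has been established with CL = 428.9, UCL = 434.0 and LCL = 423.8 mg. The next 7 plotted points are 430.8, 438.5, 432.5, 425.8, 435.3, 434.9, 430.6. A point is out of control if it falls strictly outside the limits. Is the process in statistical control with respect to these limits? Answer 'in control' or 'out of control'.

Compare each point to [423.8, 434.0]: sample 2 = 438.5 > UCL; sample 5 = 435.3 > UCL; sample 6 = 434.9 > UCL.

out of control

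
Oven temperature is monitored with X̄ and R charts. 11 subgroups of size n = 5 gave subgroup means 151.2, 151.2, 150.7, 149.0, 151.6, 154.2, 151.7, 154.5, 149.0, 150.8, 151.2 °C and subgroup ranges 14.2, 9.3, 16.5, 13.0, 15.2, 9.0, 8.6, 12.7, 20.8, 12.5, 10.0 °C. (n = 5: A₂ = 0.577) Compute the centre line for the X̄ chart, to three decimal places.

151.373

X̄̄ = (151.2 + 151.2 + 150.7 + 149.0 + 151.6 + 154.2 + 151.7 + 154.5 + 149.0 + 150.8 + 151.2) / 11 = 1665.1000 / 11 = 151.3727
CL = X̄̄ = 151.3727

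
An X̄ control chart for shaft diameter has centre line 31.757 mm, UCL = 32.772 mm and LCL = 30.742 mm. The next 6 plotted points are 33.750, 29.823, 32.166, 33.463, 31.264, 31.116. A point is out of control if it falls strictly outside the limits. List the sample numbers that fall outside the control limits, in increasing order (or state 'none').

1, 2, 4

Compare each point to [30.742, 32.772]: sample 1 = 33.750 > UCL; sample 2 = 29.823 < LCL; sample 4 = 33.463 > UCL.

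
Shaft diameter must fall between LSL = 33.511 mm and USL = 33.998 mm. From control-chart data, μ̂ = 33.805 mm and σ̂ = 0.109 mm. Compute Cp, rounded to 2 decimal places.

Cp = (USL − LSL) / (6σ̂) = (33.998 − 33.511) / (6 × 0.109) = 0.4870 / 0.6540 = 0.7446

0.74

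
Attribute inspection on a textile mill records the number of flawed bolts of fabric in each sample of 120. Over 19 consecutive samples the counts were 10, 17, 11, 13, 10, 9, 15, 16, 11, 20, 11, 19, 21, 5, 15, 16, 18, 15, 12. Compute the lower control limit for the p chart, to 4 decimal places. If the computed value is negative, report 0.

0.0282

p̄ = Σdᵢ / (k·n) = 264 / (19 × 120) = 0.11579
LCL = p̄ − 3·√(p̄(1−p̄)/n) = 0.11579 − 3 × 0.02921 = 0.02816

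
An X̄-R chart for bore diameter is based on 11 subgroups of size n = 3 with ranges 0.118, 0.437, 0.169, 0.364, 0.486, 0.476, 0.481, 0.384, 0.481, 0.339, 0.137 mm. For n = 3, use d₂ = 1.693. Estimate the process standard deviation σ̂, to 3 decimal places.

0.208

R̄ = (0.118 + 0.437 + 0.169 + 0.364 + 0.486 + 0.476 + 0.481 + 0.384 + 0.481 + 0.339 + 0.137) / 11 = 0.3520
σ̂ = R̄ / d₂ = 0.3520 / 1.693 = 0.2079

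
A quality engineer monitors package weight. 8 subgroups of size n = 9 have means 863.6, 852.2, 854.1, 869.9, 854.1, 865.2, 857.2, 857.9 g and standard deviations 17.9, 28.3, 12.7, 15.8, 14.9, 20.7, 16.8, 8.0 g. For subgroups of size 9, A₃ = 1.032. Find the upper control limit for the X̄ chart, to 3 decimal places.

X̄̄ = (863.6 + 852.2 + 854.1 + 869.9 + 854.1 + 865.2 + 857.2 + 857.9) / 8 = 859.2750
s̄ = (17.9 + 28.3 + 12.7 + 15.8 + 14.9 + 20.7 + 16.8 + 8.0) / 8 = 16.8875
UCL = X̄̄ + A₃·s̄ = 859.2750 + 1.032 × 16.8875 = 876.7029

876.703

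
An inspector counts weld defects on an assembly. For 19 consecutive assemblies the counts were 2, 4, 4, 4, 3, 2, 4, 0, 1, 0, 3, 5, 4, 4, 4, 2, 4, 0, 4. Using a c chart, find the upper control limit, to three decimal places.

7.900

c̄ = (2 + 4 + 4 + 4 + 3 + 2 + 4 + 0 + 1 + 0 + 3 + 5 + 4 + 4 + 4 + 2 + 4 + 0 + 4) / 19 = 54 / 19 = 2.8421
UCL = c̄ + 3√c̄ = 2.8421 + 3 × √2.8421 = 2.8421 + 3 × 1.6859 = 7.8997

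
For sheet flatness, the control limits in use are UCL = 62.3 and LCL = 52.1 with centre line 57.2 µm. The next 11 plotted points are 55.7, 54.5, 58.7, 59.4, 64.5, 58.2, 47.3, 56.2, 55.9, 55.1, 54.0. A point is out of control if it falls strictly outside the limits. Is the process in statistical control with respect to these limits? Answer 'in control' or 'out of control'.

Compare each point to [52.1, 62.3]: sample 5 = 64.5 > UCL; sample 7 = 47.3 < LCL.

out of control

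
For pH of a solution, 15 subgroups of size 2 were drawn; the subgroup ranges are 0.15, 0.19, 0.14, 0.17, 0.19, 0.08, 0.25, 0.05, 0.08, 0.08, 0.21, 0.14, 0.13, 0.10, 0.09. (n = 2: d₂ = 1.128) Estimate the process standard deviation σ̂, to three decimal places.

0.121

R̄ = (0.15 + 0.19 + 0.14 + 0.17 + 0.19 + 0.08 + 0.25 + 0.05 + 0.08 + 0.08 + 0.21 + 0.14 + 0.13 + 0.10 + 0.09) / 15 = 0.1367
σ̂ = R̄ / d₂ = 0.1367 / 1.128 = 0.1212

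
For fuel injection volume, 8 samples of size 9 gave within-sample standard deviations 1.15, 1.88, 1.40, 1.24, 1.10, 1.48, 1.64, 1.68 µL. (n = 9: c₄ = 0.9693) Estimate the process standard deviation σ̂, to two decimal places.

s̄ = (1.15 + 1.88 + 1.40 + 1.24 + 1.10 + 1.48 + 1.64 + 1.68) / 8 = 1.4463
σ̂ = s̄ / c₄ = 1.4463 / 0.9693 = 1.4921

1.49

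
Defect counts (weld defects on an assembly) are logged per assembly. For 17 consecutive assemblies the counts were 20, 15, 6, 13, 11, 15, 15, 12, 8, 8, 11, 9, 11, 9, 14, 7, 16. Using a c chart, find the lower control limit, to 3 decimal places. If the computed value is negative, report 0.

1.475

c̄ = (20 + 15 + 6 + 13 + 11 + 15 + 15 + 12 + 8 + 8 + 11 + 9 + 11 + 9 + 14 + 7 + 16) / 17 = 200 / 17 = 11.7647
LCL = c̄ − 3√c̄ = 11.7647 − 3 × 3.4300 = 1.4748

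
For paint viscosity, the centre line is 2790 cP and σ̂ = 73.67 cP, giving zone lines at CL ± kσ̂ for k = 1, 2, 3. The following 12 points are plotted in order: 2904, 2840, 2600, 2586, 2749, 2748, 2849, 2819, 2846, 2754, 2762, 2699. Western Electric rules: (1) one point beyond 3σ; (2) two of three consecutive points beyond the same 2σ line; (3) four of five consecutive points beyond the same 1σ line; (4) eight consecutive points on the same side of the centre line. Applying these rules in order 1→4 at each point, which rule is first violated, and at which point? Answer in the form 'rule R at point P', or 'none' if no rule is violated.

rule 2 at point 4

Zone of each point (C = within 1σ̂, B = 1σ̂–2σ̂, A = 2σ̂–3σ̂, * = beyond 3σ̂; sign = side of CL): 1:+B, 2:+C, 3:-A, 4:-A, 5:-C, 6:-C, 7:+C, 8:+C, 9:+C, 10:-C, 11:-C, 12:-B
Rule 2 (two of three consecutive points beyond the same 2σ limit) is satisfied at point 4.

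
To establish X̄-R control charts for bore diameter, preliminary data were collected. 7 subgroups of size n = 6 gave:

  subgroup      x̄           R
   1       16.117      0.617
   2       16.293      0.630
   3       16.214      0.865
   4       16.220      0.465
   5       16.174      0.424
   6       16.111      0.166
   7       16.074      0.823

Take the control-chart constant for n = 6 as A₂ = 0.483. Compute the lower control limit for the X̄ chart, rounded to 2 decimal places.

X̄̄ = (16.117 + 16.293 + 16.214 + 16.220 + 16.174 + 16.111 + 16.074) / 7 = 113.2030 / 7 = 16.1719
R̄ = (0.617 + 0.630 + 0.865 + 0.465 + 0.424 + 0.166 + 0.823) / 7 = 3.9900 / 7 = 0.5700
LCL = X̄̄ − A₂·R̄ = 16.1719 − 0.483 × 0.5700 = 15.8965

15.90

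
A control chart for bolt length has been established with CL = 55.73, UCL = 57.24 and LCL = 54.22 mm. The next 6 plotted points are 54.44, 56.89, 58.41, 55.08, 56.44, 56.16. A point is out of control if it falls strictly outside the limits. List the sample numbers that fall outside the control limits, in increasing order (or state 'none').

3

Compare each point to [54.22, 57.24]: sample 3 = 58.41 > UCL.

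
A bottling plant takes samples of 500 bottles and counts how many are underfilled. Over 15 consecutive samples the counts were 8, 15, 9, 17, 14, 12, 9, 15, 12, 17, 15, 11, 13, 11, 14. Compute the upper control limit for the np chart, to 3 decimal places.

p̄ = Σdᵢ / (k·n) = 192 / (15 × 500) = 0.02560
UCL = np̄ + 3·√(np̄(1−p̄)) = 12.8000 + 3 × √(12.8000×0.97440) = 12.8000 + 3 × 3.5316 = 23.3949

23.395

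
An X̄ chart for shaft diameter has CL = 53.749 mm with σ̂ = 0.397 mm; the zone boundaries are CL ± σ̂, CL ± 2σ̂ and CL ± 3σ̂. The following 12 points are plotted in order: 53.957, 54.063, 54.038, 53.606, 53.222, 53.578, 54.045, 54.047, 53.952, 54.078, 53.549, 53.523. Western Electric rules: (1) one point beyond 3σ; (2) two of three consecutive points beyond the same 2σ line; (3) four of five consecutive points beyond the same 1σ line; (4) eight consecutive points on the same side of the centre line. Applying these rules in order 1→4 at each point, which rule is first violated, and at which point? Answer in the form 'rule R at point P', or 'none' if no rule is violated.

Zone of each point (C = within 1σ̂, B = 1σ̂–2σ̂, A = 2σ̂–3σ̂, * = beyond 3σ̂; sign = side of CL): 1:+C, 2:+C, 3:+C, 4:-C, 5:-B, 6:-C, 7:+C, 8:+C, 9:+C, 10:+C, 11:-C, 12:-C
No rule fires across all 12 points.

none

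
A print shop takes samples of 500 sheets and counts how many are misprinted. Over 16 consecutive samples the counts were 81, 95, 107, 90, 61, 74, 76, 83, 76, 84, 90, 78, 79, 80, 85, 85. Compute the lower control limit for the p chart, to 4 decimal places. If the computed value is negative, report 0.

0.1156

p̄ = Σdᵢ / (k·n) = 1324 / (16 × 500) = 0.16550
LCL = p̄ − 3·√(p̄(1−p̄)/n) = 0.16550 − 3 × 0.01662 = 0.11564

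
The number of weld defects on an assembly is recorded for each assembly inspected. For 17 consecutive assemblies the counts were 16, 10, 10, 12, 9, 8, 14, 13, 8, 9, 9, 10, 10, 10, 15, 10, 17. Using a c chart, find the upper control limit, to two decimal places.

c̄ = (16 + 10 + 10 + 12 + 9 + 8 + 14 + 13 + 8 + 9 + 9 + 10 + 10 + 10 + 15 + 10 + 17) / 17 = 190 / 17 = 11.1765
UCL = c̄ + 3√c̄ = 11.1765 + 3 × √11.1765 = 11.1765 + 3 × 3.3431 = 21.2058

21.21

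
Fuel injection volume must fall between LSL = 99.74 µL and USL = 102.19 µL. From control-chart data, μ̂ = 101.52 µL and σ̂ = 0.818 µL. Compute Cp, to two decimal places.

0.50

Cp = (USL − LSL) / (6σ̂) = (102.19 − 99.74) / (6 × 0.818) = 2.4500 / 4.9080 = 0.4992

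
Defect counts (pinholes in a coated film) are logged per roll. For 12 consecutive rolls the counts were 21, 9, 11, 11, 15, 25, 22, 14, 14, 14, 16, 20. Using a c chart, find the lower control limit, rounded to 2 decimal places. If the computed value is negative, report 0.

4.00

c̄ = (21 + 9 + 11 + 11 + 15 + 25 + 22 + 14 + 14 + 14 + 16 + 20) / 12 = 192 / 12 = 16.0000
LCL = c̄ − 3√c̄ = 16.0000 − 3 × 4.0000 = 4.0000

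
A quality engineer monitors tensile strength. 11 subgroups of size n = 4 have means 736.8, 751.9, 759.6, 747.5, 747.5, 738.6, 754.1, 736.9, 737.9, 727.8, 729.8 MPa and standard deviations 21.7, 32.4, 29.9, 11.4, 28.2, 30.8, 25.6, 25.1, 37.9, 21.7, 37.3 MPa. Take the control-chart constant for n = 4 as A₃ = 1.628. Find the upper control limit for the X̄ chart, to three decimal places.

X̄̄ = (736.8 + 751.9 + 759.6 + 747.5 + 747.5 + 738.6 + 754.1 + 736.9 + 737.9 + 727.8 + 729.8) / 11 = 742.5818
s̄ = (21.7 + 32.4 + 29.9 + 11.4 + 28.2 + 30.8 + 25.6 + 25.1 + 37.9 + 21.7 + 37.3) / 11 = 27.4545
UCL = X̄̄ + A₃·s̄ = 742.5818 + 1.628 × 27.4545 = 787.2778

787.278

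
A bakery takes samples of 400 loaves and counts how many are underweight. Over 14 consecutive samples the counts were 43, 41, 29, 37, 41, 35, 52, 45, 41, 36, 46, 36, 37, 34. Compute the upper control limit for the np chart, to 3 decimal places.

57.400

p̄ = Σdᵢ / (k·n) = 553 / (14 × 400) = 0.09875
UCL = np̄ + 3·√(np̄(1−p̄)) = 39.5000 + 3 × √(39.5000×0.90125) = 39.5000 + 3 × 5.9665 = 57.3996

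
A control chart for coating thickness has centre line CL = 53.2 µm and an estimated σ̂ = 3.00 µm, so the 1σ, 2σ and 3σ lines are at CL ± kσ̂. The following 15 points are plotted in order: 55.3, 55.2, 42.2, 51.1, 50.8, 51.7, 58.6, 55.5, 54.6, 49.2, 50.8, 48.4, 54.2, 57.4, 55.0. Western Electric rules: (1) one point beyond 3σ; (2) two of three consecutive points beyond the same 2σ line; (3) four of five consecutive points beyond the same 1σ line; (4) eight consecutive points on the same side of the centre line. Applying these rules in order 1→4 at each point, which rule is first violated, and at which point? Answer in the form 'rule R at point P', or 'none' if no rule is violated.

rule 1 at point 3

Zone of each point (C = within 1σ̂, B = 1σ̂–2σ̂, A = 2σ̂–3σ̂, * = beyond 3σ̂; sign = side of CL): 1:+C, 2:+C, 3:-*, 4:-C, 5:-C, 6:-C, 7:+B, 8:+C, 9:+C, 10:-B, 11:-C, 12:-B, 13:+C, 14:+B, 15:+C
Rule 1 (one point beyond the 3σ limits) is satisfied at point 3.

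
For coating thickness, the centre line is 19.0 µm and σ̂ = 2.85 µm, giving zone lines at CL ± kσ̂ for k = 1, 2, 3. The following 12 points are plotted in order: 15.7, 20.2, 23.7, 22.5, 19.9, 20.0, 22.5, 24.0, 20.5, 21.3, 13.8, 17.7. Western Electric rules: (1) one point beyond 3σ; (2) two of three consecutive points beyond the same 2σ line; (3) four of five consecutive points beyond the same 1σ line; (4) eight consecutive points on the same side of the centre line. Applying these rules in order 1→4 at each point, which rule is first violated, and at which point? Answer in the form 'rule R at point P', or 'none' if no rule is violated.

rule 4 at point 9

Zone of each point (C = within 1σ̂, B = 1σ̂–2σ̂, A = 2σ̂–3σ̂, * = beyond 3σ̂; sign = side of CL): 1:-B, 2:+C, 3:+B, 4:+B, 5:+C, 6:+C, 7:+B, 8:+B, 9:+C, 10:+C, 11:-B, 12:-C
Rule 4 (eight consecutive points on the same side of the centre line) is satisfied at point 9.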